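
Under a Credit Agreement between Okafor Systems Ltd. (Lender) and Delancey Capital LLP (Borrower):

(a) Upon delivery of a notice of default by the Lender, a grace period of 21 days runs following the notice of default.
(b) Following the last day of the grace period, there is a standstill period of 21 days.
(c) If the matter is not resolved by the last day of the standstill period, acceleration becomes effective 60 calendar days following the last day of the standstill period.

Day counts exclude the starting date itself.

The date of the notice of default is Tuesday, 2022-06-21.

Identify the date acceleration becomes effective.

Adding 21 calendar days to 2022-06-21 gives 2022-07-12, which is the last day of the grace period.
The last day of the standstill period: 2022-07-12 + 21 days = 2022-08-02.
The date acceleration becomes effective: 60 calendar days after 2022-08-02 is 2022-10-01.

2022-10-01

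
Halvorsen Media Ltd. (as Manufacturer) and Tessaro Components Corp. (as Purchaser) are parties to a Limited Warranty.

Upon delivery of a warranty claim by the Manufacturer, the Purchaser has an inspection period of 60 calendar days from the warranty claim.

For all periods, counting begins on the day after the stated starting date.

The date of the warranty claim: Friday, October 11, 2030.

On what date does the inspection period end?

December 10, 2030

Adding 60 calendar days to October 11, 2030 gives December 10, 2030, which is the last day of the inspection period.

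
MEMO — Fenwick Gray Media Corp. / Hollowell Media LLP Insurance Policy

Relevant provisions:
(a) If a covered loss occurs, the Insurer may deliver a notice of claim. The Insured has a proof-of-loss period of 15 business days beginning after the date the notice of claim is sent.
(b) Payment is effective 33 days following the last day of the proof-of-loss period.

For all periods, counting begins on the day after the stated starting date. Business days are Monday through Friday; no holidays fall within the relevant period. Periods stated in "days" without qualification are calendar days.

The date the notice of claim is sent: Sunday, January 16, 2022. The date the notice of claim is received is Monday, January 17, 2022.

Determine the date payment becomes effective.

The last day of the proof-of-loss period: counting 15 business days from Sunday, January 16, 2022 (Jan 17, Jan 18, Jan 19, Jan 20, …, Feb 2, Feb 3, Feb 4, skipping weekends) reaches Friday, February 4, 2022.
The date payment becomes effective: 33 calendar days after February 4, 2022 is March 9, 2022.

March 9, 2022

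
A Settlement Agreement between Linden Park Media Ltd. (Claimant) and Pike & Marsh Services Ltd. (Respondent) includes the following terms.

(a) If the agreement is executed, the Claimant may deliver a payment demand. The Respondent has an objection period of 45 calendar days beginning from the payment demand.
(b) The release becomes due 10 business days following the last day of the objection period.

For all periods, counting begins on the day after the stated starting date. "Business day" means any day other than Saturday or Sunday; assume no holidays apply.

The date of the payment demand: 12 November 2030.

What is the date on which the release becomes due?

The last day of the objection period: 12 November 2030 + 45 days = 27 December 2030.
The date on which the release becomes due: 10 business days after Friday, 27 December 2030, skipping weekends — Dec 30, Dec 31, Jan 1, Jan 2, Jan 3, Jan 6, Jan 7, Jan 8, Jan 9, Jan 10 — lands on Friday, 10 January 2031.

10 January 2031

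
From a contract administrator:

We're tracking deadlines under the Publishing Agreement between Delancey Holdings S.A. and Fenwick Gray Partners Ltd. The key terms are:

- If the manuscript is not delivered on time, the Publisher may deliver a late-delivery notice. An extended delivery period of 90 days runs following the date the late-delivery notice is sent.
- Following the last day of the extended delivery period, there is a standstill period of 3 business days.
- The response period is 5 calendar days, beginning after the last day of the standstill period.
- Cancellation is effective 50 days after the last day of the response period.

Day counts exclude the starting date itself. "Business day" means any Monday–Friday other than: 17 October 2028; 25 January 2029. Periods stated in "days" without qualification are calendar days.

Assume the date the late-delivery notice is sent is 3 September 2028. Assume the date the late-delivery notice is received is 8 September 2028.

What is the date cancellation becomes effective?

The last day of the extended delivery period: 3 September 2028 + 90 days = 2 December 2028.
The last day of the standstill period: counting 3 business days from Saturday, 2 December 2028 (Dec 4, Dec 5, Dec 6, skipping weekends) reaches Wednesday, 6 December 2028.
Adding 5 calendar days to 6 December 2028 gives 11 December 2028, which is the last day of the response period.
The date cancellation becomes effective: 11 December 2028 + 50 days = 30 January 2029.

30 January 2029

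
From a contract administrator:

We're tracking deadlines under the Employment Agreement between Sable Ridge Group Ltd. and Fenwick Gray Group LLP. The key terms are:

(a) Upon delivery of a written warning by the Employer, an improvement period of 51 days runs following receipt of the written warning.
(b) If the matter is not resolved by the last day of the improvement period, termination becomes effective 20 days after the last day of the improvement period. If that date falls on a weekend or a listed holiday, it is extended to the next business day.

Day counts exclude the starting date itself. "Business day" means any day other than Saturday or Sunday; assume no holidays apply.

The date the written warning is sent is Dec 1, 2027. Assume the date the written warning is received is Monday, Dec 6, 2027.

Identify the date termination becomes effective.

Feb 15, 2028

The last day of the improvement period: 51 calendar days after Dec 6, 2027 is Jan 26, 2028.
Adding 20 calendar days to Jan 26, 2028 gives Feb 15, 2028, which is the date termination becomes effective. Feb 15, 2028 is a Tuesday, so no roll-forward applies.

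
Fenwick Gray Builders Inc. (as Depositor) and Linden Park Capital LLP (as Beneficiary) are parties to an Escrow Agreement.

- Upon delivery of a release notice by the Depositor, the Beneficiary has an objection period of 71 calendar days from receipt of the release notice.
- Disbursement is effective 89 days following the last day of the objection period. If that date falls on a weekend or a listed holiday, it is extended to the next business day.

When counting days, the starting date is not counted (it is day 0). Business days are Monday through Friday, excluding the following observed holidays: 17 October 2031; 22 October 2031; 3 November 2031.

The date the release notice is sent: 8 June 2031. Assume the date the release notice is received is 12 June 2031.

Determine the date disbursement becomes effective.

The last day of the objection period: 71 calendar days after 12 June 2031 is 22 August 2031.
The date disbursement becomes effective: 22 August 2031 + 89 days = 19 November 2031. 19 November 2031 is a Wednesday and is not a listed holiday, so no roll-forward applies.

19 November 2031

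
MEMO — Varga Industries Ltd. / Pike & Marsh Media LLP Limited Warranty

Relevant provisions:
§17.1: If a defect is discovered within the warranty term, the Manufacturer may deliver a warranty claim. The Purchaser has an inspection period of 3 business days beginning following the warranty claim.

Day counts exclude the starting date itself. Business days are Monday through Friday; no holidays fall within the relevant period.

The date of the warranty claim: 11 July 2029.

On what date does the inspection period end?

16 July 2029

The last day of the inspection period: counting 3 business days from Wednesday, 11 July 2029 (Jul 12, Jul 13, Jul 16, skipping weekends) reaches Monday, 16 July 2029.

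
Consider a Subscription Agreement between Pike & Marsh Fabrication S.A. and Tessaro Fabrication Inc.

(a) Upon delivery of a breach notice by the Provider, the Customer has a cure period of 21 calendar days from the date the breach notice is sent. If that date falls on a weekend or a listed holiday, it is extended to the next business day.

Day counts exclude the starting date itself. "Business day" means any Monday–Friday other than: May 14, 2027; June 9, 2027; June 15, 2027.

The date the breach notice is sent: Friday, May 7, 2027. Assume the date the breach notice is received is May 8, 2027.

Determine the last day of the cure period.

The last day of the cure period: May 7, 2027 + 21 days = May 28, 2027. May 28, 2027 is a Friday and is not a listed holiday, so no roll-forward applies.

May 28, 2027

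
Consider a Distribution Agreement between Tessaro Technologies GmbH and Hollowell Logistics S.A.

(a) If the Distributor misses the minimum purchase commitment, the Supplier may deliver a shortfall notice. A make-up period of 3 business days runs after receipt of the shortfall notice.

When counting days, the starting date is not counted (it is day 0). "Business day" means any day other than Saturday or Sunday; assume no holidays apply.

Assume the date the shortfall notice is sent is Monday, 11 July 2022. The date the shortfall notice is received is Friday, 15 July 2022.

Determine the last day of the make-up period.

20 July 2022

The last day of the make-up period: 3 business days after Friday, 15 July 2022, skipping weekends — Jul 18, Jul 19, Jul 20 — lands on Wednesday, 20 July 2022.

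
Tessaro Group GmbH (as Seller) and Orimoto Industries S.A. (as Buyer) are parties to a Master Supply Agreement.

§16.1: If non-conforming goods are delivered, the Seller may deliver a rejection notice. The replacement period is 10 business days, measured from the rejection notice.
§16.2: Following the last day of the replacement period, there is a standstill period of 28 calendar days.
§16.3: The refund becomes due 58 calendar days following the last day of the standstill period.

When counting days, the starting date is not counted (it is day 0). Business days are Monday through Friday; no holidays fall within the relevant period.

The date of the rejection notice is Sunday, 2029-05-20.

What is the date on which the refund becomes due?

2029-08-26

The last day of the replacement period: 10 business days after Sunday, 2029-05-20, skipping weekends — May 21, May 22, May 23, May 24, May 25, May 28, May 29, May 30, May 31, Jun 1 — lands on Friday, 2029-06-01.
The last day of the standstill period: 28 calendar days after 2029-06-01 is 2029-06-29.
The date on which the refund becomes due: 2029-06-29 + 58 days = 2029-08-26.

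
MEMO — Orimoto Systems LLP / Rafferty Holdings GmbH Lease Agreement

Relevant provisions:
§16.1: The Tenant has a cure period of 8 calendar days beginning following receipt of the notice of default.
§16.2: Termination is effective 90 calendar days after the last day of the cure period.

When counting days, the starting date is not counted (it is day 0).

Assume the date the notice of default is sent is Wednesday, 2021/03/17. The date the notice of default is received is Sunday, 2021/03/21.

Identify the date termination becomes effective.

2021/06/27

The last day of the cure period: 8 calendar days after 2021/03/21 is 2021/03/29.
The date termination becomes effective: 2021/03/29 + 90 days = 2021/06/27.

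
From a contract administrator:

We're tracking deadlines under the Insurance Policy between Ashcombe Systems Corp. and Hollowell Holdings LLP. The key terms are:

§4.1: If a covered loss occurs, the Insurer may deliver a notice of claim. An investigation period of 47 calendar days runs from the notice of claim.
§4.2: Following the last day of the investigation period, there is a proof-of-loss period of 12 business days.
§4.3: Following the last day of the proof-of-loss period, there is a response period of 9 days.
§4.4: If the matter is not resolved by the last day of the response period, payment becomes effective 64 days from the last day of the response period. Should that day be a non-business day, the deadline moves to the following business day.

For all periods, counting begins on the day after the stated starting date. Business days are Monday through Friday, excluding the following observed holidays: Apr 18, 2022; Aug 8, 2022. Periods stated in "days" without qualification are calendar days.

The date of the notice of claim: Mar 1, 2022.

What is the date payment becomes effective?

Jul 18, 2022

The last day of the investigation period: 47 calendar days after Mar 1, 2022 is Apr 17, 2022.
From Sunday, Apr 17, 2022, 12 business days (Apr 19, Apr 20, Apr 21, Apr 22, …, May 2, May 3, May 4, skipping weekends and the listed holiday on Apr 18) brings us to Wednesday, May 4, 2022, which is the last day of the proof-of-loss period.
The last day of the response period: May 4, 2022 + 9 days = May 13, 2022.
The date payment becomes effective: May 13, 2022 + 64 days = Jul 16, 2022. That falls on a Saturday, so it rolls to the next business day, Monday, Jul 18, 2022.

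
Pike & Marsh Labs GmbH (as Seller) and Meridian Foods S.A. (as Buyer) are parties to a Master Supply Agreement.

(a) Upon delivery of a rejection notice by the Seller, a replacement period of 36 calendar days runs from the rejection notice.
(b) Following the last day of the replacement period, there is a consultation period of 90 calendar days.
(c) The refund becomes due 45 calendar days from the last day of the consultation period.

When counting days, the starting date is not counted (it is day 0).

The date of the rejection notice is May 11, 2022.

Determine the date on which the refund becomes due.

October 29, 2022

Adding 36 calendar days to May 11, 2022 gives June 16, 2022, which is the last day of the replacement period.
The last day of the consultation period: June 16, 2022 + 90 days = September 14, 2022.
Adding 45 calendar days to September 14, 2022 gives October 29, 2022, which is the date on which the refund becomes due.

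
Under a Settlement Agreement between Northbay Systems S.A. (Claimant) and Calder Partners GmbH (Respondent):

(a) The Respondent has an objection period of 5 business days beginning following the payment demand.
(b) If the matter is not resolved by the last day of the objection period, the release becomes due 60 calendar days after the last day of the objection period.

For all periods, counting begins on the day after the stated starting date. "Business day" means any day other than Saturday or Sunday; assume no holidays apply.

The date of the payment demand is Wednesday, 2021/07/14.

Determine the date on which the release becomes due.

The last day of the objection period: 5 business days after Wednesday, 2021/07/14, skipping weekends — Jul 15, Jul 16, Jul 19, Jul 20, Jul 21 — lands on Wednesday, 2021/07/21.
The date on which the release becomes due: 2021/07/21 + 60 days = 2021/09/19.

2021/09/19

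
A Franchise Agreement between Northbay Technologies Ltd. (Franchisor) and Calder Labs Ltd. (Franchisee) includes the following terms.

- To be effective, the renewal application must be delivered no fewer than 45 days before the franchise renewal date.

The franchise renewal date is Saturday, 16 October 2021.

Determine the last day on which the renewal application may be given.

1 September 2021

Counting back 45 calendar days from 16 October 2021 gives 1 September 2021.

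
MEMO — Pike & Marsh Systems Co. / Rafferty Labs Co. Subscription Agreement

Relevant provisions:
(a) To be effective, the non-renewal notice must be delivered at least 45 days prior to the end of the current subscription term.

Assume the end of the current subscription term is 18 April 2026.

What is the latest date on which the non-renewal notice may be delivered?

4 March 2026

Counting back 45 calendar days from 18 April 2026 gives 4 March 2026.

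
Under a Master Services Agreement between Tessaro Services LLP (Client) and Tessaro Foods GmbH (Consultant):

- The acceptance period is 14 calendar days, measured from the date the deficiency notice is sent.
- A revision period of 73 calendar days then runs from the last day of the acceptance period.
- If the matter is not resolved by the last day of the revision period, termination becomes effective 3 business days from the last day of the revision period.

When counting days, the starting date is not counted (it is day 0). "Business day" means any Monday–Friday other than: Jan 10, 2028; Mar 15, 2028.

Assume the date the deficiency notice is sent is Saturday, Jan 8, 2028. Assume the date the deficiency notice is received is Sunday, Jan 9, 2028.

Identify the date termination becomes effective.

Apr 7, 2028

The last day of the acceptance period: Jan 8, 2028 + 14 days = Jan 22, 2028.
The last day of the revision period: 73 calendar days after Jan 22, 2028 is Apr 4, 2028.
The date termination becomes effective: counting 3 business days from Tuesday, Apr 4, 2028 (Apr 5, Apr 6, Apr 7, skipping weekends) reaches Friday, Apr 7, 2028.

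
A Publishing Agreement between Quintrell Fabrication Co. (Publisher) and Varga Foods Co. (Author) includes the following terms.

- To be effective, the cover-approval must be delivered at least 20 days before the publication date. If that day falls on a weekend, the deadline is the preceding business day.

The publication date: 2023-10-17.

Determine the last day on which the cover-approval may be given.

2023-09-27

2023-10-17 minus 20 days is 2023-09-27. That is a Wednesday, so no adjustment is needed.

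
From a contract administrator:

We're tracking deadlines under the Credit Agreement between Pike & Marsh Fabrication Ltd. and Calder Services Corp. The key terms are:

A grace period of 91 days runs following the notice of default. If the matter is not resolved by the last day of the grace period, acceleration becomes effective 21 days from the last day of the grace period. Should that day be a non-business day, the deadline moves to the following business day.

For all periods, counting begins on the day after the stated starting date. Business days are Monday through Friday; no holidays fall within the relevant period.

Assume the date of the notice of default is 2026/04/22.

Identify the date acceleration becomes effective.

2026/08/12

The last day of the grace period: 91 calendar days after 2026/04/22 is 2026/07/22.
The date acceleration becomes effective: 2026/07/22 + 21 days = 2026/08/12. 2026/08/12 is a Wednesday, so no roll-forward applies.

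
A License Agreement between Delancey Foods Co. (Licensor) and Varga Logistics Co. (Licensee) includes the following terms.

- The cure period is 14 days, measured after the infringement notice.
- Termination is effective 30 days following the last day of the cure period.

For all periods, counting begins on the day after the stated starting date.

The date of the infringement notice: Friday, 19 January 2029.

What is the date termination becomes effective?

The last day of the cure period: 14 calendar days after 19 January 2029 is 2 February 2029.
Adding 30 calendar days to 2 February 2029 gives 4 March 2029, which is the date termination becomes effective.

4 March 2029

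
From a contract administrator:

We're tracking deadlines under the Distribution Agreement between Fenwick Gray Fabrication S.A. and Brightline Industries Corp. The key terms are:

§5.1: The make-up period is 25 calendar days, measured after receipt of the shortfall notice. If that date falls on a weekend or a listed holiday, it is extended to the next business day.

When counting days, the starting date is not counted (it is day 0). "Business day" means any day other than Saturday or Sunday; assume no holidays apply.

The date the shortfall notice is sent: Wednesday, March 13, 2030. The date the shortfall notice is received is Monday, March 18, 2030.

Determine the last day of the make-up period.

April 12, 2030

Adding 25 calendar days to March 18, 2030 gives April 12, 2030, which is the last day of the make-up period. April 12, 2030 is a Friday, so no roll-forward applies.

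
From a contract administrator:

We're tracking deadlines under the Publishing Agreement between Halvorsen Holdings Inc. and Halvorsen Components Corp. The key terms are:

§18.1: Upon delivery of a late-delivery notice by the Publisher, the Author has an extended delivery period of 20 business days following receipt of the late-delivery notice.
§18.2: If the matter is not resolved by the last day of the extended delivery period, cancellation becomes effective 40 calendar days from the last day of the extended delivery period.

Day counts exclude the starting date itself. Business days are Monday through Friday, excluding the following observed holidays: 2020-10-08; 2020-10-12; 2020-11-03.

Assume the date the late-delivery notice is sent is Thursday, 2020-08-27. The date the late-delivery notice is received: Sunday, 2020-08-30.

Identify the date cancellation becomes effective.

The last day of the extended delivery period: counting 20 business days from Sunday, 2020-08-30 (Aug 31, Sep 1, Sep 2, Sep 3, …, Sep 23, Sep 24, Sep 25, skipping weekends) reaches Friday, 2020-09-25.
Adding 40 calendar days to 2020-09-25 gives 2020-11-04, which is the date cancellation becomes effective.

2020-11-04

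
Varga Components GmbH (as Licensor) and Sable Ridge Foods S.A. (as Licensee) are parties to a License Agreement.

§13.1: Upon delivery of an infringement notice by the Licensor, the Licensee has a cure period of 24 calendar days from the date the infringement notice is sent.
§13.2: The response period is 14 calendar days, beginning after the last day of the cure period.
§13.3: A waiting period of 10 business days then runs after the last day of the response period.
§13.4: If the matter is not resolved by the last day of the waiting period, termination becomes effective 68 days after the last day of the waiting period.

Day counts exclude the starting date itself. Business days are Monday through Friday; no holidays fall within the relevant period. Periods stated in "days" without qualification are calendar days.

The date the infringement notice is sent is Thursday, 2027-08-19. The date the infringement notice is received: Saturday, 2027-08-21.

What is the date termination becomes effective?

The last day of the cure period: 24 calendar days after 2027-08-19 is 2027-09-12.
The last day of the response period: 2027-09-12 + 14 days = 2027-09-26.
From Sunday, 2027-09-26, 10 business days (Sep 27, Sep 28, Sep 29, Sep 30, Oct 1, Oct 4, Oct 5, Oct 6, Oct 7, Oct 8, skipping weekends) brings us to Friday, 2027-10-08, which is the last day of the waiting period.
The date termination becomes effective: 68 calendar days after 2027-10-08 is 2027-12-15.

2027-12-15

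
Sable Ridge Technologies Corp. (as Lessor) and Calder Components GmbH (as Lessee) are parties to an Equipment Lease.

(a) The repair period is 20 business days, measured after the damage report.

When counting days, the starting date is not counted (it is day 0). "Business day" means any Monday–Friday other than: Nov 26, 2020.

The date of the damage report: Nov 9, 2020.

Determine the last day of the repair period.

Dec 8, 2020

The last day of the repair period: counting 20 business days from Monday, Nov 9, 2020 (Nov 10, Nov 11, Nov 12, Nov 13, …, Dec 4, Dec 7, Dec 8, skipping weekends and the listed holiday on Nov 26) reaches Tuesday, Dec 8, 2020.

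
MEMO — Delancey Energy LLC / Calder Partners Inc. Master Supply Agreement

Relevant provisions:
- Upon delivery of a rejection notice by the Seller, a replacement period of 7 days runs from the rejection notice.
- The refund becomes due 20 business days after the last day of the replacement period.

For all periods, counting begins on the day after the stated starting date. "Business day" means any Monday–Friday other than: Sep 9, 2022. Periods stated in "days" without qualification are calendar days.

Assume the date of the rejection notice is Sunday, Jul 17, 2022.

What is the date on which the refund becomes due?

Aug 19, 2022

The last day of the replacement period: Jul 17, 2022 + 7 days = Jul 24, 2022.
The date on which the refund becomes due: counting 20 business days from Sunday, Jul 24, 2022 (Jul 25, Jul 26, Jul 27, Jul 28, …, Aug 17, Aug 18, Aug 19, skipping weekends) reaches Friday, Aug 19, 2022.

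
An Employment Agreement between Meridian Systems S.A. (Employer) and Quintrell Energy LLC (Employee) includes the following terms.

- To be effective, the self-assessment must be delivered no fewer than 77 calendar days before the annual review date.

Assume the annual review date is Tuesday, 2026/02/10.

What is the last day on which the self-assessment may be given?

2025/11/25

Counting back 77 calendar days from 2026/02/10 gives 2025/11/25.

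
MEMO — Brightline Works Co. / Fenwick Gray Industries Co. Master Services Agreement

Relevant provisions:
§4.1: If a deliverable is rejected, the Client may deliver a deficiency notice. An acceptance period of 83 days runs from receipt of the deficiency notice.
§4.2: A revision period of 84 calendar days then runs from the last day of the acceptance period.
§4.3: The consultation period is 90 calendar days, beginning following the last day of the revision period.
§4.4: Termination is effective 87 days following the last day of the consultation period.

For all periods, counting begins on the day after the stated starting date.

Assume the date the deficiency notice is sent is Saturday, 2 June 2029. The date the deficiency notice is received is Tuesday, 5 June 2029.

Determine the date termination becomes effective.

The last day of the acceptance period: 5 June 2029 + 83 days = 27 August 2029.
Adding 84 calendar days to 27 August 2029 gives 19 November 2029, which is the last day of the revision period.
The last day of the consultation period: 19 November 2029 + 90 days = 17 February 2030.
The date termination becomes effective: 87 calendar days after 17 February 2030 is 15 May 2030.

15 May 2030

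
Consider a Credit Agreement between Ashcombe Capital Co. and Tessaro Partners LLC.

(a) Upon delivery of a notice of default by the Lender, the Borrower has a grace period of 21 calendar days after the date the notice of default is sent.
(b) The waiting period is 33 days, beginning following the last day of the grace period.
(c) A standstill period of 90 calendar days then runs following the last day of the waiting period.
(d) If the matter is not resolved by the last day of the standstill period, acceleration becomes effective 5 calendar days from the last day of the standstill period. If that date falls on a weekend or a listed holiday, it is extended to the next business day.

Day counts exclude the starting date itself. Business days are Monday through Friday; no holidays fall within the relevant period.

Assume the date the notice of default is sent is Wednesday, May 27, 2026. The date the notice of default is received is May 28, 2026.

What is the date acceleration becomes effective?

The last day of the grace period: 21 calendar days after May 27, 2026 is Jun 17, 2026.
The last day of the waiting period: Jun 17, 2026 + 33 days = Jul 20, 2026.
Adding 90 calendar days to Jul 20, 2026 gives Oct 18, 2026, which is the last day of the standstill period.
The date acceleration becomes effective: Oct 18, 2026 + 5 days = Oct 23, 2026. Oct 23, 2026 is a Friday, so no roll-forward applies.

Oct 23, 2026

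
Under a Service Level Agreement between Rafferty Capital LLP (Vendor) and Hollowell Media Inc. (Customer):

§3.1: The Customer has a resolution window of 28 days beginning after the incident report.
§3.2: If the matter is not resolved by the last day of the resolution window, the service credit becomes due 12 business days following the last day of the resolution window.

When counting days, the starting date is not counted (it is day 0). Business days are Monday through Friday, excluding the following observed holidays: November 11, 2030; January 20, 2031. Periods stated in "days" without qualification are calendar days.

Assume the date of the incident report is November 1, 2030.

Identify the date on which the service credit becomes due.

December 17, 2030

Adding 28 calendar days to November 1, 2030 gives November 29, 2030, which is the last day of the resolution window.
From Friday, November 29, 2030, 12 business days (Dec 2, Dec 3, Dec 4, Dec 5, …, Dec 13, Dec 16, Dec 17, skipping weekends) brings us to Tuesday, December 17, 2030, which is the date on which the service credit becomes due.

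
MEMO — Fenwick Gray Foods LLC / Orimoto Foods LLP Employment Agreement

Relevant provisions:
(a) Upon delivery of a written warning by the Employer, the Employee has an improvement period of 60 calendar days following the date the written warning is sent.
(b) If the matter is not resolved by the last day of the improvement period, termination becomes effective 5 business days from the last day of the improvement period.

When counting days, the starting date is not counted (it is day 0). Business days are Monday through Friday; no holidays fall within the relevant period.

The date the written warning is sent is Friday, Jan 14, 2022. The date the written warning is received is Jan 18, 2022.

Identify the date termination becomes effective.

The last day of the improvement period: Jan 14, 2022 + 60 days = Mar 15, 2022.
From Tuesday, Mar 15, 2022, 5 business days (Mar 16, Mar 17, Mar 18, Mar 21, Mar 22, skipping weekends) brings us to Tuesday, Mar 22, 2022, which is the date termination becomes effective.

Mar 22, 2022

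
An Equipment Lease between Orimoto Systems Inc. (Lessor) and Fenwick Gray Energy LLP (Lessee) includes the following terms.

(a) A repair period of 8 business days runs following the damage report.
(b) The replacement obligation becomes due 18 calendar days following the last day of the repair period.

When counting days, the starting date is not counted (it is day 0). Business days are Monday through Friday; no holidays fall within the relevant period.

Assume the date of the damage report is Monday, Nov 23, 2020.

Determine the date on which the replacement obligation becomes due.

From Monday, Nov 23, 2020, 8 business days (Nov 24, Nov 25, Nov 26, Nov 27, Nov 30, Dec 1, Dec 2, Dec 3, skipping weekends) brings us to Thursday, Dec 3, 2020, which is the last day of the repair period.
Adding 18 calendar days to Dec 3, 2020 gives Dec 21, 2020, which is the date on which the replacement obligation becomes due.

Dec 21, 2020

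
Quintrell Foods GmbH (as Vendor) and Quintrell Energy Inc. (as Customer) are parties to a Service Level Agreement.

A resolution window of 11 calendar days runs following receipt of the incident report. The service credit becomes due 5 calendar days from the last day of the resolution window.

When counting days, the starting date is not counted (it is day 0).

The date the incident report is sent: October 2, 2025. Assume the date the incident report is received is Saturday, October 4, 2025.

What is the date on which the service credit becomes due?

The last day of the resolution window: October 4, 2025 + 11 days = October 15, 2025.
The date on which the service credit becomes due: October 15, 2025 + 5 days = October 20, 2025.

October 20, 2025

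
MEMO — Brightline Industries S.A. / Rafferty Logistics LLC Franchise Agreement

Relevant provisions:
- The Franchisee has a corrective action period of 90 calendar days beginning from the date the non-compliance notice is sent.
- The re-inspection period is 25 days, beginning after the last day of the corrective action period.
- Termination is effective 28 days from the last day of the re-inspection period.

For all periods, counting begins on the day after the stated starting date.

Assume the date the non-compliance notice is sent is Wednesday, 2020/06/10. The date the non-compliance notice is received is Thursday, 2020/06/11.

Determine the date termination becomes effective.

2020/10/31

The last day of the corrective action period: 2020/06/10 + 90 days = 2020/09/08.
Adding 25 calendar days to 2020/09/08 gives 2020/10/03, which is the last day of the re-inspection period.
Adding 28 calendar days to 2020/10/03 gives 2020/10/31, which is the date termination becomes effective.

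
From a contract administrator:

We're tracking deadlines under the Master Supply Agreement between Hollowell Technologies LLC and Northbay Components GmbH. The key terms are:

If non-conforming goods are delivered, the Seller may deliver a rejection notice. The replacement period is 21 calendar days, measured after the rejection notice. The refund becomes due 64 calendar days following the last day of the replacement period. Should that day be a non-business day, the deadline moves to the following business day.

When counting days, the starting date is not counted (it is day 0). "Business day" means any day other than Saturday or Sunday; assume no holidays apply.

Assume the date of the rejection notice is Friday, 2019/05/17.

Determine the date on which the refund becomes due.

2019/08/12

Adding 21 calendar days to 2019/05/17 gives 2019/06/07, which is the last day of the replacement period.
The date on which the refund becomes due: 64 calendar days after 2019/06/07 is 2019/08/10. That falls on a Saturday, so it rolls to the next business day, Monday, 2019/08/12.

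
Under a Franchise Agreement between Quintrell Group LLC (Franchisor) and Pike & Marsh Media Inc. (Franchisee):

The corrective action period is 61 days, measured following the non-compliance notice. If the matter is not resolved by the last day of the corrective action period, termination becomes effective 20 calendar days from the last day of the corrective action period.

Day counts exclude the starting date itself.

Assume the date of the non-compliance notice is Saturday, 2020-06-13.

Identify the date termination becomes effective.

The last day of the corrective action period: 61 calendar days after 2020-06-13 is 2020-08-13.
Adding 20 calendar days to 2020-08-13 gives 2020-09-02, which is the date termination becomes effective.

2020-09-02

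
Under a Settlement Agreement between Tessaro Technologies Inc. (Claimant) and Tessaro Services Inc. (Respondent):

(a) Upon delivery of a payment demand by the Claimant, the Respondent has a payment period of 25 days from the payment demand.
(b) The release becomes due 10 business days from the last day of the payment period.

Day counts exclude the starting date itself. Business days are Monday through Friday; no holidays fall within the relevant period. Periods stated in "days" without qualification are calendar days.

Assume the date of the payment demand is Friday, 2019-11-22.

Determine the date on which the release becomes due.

Adding 25 calendar days to 2019-11-22 gives 2019-12-17, which is the last day of the payment period.
From Tuesday, 2019-12-17, 10 business days (Dec 18, Dec 19, Dec 20, Dec 23, Dec 24, Dec 25, Dec 26, Dec 27, Dec 30, Dec 31, skipping weekends) brings us to Tuesday, 2019-12-31, which is the date on which the release becomes due.

2019-12-31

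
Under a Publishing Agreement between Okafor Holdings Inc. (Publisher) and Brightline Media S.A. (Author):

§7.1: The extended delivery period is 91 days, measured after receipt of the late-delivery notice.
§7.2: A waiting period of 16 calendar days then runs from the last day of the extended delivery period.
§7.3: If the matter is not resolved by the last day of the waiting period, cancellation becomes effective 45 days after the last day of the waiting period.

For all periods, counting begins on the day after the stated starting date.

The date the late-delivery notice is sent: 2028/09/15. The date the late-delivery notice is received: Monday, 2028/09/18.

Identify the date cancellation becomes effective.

The last day of the extended delivery period: 2028/09/18 + 91 days = 2028/12/18.
The last day of the waiting period: 2028/12/18 + 16 days = 2029/01/03.
Adding 45 calendar days to 2029/01/03 gives 2029/02/17, which is the date cancellation becomes effective.

2029/02/17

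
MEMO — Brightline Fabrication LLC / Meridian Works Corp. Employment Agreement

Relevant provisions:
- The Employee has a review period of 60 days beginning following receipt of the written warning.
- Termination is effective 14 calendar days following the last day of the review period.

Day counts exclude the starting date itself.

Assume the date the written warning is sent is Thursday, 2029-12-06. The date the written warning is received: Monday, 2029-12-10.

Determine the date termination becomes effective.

Adding 60 calendar days to 2029-12-10 gives 2030-02-08, which is the last day of the review period.
Adding 14 calendar days to 2030-02-08 gives 2030-02-22, which is the date termination becomes effective.

2030-02-22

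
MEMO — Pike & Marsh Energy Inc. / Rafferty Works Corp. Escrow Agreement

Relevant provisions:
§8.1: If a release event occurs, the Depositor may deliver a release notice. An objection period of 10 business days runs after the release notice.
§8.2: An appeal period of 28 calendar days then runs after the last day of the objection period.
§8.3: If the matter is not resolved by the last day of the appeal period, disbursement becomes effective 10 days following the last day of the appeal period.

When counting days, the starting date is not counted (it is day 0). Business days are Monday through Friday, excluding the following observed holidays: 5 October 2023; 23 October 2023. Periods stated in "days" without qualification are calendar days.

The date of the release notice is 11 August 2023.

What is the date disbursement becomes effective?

From Friday, 11 August 2023, 10 business days (Aug 14, Aug 15, Aug 16, Aug 17, Aug 18, Aug 21, Aug 22, Aug 23, Aug 24, Aug 25, skipping weekends) brings us to Friday, 25 August 2023, which is the last day of the objection period.
The last day of the appeal period: 25 August 2023 + 28 days = 22 September 2023.
The date disbursement becomes effective: 10 calendar days after 22 September 2023 is 2 October 2023.

2 October 2023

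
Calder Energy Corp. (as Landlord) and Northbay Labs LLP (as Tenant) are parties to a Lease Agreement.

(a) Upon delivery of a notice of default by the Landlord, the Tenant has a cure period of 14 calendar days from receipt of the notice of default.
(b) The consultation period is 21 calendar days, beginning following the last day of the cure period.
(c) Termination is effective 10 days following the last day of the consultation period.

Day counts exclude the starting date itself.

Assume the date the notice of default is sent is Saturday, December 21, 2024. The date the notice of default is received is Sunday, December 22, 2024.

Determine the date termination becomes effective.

February 5, 2025

Adding 14 calendar days to December 22, 2024 gives January 5, 2025, which is the last day of the cure period.
The last day of the consultation period: January 5, 2025 + 21 days = January 26, 2025.
The date termination becomes effective: January 26, 2025 + 10 days = February 5, 2025.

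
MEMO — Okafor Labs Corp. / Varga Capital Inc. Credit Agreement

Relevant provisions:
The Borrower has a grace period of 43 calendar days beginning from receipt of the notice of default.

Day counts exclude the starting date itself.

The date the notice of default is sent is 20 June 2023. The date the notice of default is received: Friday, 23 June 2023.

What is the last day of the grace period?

5 August 2023

The last day of the grace period: 23 June 2023 + 43 days = 5 August 2023.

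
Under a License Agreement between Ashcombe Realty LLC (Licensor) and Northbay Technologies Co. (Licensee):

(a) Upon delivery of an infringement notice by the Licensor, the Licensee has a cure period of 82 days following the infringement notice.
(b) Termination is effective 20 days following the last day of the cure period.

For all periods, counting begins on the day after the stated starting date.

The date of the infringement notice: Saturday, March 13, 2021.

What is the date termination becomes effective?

The last day of the cure period: March 13, 2021 + 82 days = June 3, 2021.
Adding 20 calendar days to June 3, 2021 gives June 23, 2021, which is the date termination becomes effective.

June 23, 2021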